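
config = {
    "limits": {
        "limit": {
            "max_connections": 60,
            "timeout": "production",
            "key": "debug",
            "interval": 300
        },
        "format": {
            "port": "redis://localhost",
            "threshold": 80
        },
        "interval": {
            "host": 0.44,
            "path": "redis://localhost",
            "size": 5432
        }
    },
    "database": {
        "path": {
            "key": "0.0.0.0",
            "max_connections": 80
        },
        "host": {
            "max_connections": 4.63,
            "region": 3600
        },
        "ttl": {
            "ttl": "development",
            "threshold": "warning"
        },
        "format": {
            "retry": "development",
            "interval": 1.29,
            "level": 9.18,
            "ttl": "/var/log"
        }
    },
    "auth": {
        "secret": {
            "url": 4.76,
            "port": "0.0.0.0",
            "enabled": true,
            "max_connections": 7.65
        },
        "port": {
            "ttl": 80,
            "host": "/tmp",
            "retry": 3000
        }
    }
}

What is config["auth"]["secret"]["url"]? 4.76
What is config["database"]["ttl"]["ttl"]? "development"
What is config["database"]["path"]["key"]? "0.0.0.0"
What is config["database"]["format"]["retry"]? "development"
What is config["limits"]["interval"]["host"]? 0.44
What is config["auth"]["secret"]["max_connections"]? 7.65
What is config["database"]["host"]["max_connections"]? 4.63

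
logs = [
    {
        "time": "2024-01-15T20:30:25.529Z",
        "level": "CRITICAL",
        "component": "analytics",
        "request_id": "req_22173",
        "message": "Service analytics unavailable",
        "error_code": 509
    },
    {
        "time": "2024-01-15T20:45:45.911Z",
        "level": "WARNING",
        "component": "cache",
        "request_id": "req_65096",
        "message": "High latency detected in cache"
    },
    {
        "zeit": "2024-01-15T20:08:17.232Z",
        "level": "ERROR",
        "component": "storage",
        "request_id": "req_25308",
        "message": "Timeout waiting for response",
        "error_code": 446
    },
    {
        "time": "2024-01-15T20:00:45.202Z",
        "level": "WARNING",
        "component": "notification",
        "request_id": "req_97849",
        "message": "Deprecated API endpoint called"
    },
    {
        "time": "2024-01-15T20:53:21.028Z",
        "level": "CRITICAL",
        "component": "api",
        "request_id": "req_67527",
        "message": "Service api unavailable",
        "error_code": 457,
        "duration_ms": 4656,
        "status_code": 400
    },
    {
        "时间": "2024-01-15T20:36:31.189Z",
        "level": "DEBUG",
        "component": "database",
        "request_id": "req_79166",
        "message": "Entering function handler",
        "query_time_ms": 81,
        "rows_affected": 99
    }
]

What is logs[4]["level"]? "CRITICAL"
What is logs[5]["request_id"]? "req_79166"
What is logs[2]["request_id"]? "req_25308"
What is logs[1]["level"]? "WARNING"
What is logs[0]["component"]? "analytics"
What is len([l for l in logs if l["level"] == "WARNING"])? 2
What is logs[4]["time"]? "2024-01-15T20:53:21.028Z"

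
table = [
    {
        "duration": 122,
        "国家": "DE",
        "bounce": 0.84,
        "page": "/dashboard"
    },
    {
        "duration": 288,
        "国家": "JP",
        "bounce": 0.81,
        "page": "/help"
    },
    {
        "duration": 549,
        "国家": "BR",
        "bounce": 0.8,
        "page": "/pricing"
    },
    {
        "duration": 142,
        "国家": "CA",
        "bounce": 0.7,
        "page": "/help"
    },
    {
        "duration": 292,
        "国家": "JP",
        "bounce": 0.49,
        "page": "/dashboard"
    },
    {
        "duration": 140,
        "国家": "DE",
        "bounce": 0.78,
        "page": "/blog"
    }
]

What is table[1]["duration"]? 288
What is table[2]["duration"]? 549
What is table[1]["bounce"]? 0.81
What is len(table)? 6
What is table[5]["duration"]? 140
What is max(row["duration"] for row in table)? 549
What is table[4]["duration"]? 292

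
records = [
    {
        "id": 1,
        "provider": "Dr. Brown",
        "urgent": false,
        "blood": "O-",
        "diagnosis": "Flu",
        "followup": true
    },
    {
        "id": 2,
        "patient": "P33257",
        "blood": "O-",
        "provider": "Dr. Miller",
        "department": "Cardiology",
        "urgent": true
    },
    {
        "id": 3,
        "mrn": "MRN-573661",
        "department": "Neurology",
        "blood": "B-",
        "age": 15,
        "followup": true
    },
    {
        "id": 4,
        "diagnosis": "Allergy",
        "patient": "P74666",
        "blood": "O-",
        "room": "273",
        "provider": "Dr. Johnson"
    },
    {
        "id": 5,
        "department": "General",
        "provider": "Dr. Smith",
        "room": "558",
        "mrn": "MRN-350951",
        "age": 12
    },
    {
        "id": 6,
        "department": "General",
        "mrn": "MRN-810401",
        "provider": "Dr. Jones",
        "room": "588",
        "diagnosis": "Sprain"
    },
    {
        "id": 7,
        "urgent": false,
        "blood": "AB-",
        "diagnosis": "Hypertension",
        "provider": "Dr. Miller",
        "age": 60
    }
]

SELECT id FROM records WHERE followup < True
[]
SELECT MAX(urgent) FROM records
True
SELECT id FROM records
[1, 2, 3, 4, 5, 6, 7]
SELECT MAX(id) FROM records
7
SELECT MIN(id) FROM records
1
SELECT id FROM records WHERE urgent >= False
[1, 2, 7]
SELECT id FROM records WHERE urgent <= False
[1, 7]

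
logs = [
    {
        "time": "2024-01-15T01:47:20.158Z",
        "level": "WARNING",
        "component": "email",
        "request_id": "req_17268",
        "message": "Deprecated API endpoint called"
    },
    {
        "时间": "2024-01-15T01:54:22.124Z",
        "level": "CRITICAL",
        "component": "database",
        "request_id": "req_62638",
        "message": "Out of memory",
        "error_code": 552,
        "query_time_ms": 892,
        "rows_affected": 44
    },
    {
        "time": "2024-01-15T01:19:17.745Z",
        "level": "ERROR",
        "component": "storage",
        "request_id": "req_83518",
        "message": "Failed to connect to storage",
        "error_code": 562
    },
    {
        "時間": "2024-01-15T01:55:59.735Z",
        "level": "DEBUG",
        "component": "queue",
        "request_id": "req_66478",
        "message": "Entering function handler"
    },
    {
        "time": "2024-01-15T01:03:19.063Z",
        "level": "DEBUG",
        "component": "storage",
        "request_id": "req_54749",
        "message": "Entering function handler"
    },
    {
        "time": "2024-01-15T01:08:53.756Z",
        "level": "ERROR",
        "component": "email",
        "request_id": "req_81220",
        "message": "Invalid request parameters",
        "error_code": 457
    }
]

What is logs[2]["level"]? "ERROR"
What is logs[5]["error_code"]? 457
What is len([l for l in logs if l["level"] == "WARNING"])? 1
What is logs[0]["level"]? "WARNING"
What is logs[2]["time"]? "2024-01-15T01:19:17.745Z"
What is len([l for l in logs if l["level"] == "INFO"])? 0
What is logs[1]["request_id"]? "req_62638"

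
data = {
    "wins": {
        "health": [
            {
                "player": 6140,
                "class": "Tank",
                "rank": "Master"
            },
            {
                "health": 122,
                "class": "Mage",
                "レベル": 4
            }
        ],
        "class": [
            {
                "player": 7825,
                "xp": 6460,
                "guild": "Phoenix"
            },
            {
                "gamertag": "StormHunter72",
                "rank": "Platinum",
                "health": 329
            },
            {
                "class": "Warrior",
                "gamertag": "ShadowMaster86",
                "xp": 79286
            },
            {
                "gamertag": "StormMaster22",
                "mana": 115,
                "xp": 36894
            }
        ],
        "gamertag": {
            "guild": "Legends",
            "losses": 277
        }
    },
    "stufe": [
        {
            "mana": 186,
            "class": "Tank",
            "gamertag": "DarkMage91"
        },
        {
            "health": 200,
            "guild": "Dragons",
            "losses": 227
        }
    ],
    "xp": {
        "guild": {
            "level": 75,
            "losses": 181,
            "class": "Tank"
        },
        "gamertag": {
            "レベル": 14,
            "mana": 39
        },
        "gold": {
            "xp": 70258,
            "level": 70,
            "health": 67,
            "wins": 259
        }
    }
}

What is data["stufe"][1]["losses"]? 227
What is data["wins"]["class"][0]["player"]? 7825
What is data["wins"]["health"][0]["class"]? "Tank"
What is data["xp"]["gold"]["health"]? 67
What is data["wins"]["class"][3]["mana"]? 115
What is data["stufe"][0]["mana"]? 186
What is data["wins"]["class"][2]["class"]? "Warrior"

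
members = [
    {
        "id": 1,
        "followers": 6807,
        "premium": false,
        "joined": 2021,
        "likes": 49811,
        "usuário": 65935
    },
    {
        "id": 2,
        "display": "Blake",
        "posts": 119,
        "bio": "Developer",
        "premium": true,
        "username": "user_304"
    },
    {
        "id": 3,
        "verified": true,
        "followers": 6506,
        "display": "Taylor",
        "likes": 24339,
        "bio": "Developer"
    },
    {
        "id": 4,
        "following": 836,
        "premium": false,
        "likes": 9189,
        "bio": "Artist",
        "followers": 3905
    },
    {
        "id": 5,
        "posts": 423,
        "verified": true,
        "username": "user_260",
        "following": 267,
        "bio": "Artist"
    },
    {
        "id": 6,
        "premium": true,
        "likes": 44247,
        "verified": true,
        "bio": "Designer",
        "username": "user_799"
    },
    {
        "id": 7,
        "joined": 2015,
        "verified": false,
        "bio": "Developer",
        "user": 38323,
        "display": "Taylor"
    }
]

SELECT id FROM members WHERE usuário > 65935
[]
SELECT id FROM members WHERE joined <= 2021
[1, 7]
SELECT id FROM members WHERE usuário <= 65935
[1]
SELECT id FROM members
[1, 2, 3, 4, 5, 6, 7]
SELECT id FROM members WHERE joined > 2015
[1]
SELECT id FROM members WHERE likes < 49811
[3, 4, 6]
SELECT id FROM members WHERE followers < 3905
[]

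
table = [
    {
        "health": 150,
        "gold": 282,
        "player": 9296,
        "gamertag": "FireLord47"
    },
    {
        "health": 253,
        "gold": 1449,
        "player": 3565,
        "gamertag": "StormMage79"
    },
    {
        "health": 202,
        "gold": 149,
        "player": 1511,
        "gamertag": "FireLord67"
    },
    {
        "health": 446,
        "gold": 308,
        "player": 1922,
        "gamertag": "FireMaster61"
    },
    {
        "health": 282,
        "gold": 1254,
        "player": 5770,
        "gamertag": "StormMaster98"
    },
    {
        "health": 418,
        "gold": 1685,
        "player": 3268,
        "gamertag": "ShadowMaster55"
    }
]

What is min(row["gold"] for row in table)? 149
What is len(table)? 6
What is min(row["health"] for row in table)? 150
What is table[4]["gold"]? 1254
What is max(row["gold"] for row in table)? 1685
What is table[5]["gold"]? 1685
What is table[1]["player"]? 3565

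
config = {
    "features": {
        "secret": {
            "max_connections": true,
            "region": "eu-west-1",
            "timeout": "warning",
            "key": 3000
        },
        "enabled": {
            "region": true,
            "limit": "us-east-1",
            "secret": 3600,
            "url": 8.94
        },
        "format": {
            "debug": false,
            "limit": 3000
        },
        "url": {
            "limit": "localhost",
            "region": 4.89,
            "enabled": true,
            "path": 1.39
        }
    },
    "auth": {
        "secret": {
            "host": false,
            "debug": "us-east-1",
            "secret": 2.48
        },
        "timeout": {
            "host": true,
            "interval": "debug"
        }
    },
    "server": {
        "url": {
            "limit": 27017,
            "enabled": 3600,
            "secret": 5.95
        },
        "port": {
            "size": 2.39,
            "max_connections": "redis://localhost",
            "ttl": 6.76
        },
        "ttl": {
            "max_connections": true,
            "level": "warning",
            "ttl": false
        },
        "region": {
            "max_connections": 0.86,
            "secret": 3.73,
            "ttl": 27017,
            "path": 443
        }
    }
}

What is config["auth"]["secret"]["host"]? False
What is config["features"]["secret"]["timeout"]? "warning"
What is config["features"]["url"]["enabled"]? True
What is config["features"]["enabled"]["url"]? 8.94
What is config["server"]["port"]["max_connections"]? "redis://localhost"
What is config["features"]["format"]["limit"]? 3000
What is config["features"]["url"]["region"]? 4.89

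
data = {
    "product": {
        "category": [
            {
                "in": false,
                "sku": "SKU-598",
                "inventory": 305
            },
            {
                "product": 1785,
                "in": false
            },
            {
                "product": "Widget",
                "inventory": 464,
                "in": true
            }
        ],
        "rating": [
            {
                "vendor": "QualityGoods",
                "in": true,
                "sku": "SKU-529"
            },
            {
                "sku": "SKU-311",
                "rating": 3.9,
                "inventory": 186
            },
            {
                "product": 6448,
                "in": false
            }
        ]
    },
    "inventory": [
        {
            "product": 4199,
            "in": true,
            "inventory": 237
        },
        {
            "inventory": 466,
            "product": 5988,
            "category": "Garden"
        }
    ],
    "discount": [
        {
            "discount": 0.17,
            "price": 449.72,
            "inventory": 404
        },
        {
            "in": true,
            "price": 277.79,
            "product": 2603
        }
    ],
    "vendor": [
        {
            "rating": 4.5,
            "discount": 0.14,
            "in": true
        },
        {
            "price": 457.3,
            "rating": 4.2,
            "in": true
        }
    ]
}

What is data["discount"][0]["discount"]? 0.17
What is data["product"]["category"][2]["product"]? "Widget"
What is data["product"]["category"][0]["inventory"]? 305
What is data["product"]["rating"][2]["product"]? 6448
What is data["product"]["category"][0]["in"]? False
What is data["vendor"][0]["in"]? True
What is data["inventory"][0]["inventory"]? 237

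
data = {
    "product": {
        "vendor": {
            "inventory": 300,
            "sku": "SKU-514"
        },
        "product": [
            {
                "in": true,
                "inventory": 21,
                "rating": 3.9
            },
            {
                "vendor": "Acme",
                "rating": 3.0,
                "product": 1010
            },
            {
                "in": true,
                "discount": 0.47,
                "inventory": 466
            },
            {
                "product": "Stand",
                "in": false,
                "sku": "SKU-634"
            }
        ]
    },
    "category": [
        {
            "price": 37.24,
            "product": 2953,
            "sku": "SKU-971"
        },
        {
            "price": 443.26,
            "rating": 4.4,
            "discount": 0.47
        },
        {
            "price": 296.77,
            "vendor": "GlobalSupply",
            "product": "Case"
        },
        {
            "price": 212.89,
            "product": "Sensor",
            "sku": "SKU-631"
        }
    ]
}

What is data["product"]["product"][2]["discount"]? 0.47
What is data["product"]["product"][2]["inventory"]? 466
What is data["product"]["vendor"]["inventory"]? 300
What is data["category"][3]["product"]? "Sensor"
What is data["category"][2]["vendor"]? "GlobalSupply"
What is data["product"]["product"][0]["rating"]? 3.9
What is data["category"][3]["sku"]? "SKU-631"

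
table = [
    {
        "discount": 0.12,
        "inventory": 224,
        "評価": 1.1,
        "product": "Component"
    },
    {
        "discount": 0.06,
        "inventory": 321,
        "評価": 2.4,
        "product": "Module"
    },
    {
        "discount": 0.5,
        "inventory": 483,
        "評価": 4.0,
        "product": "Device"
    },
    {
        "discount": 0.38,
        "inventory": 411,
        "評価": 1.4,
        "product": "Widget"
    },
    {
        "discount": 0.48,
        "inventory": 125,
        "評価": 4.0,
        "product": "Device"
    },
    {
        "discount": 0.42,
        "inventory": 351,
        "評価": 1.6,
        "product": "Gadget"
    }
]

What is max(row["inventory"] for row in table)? 483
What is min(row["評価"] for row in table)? 1.1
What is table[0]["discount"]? 0.12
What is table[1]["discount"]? 0.06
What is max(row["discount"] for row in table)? 0.5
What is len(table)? 6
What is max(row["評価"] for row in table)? 4.0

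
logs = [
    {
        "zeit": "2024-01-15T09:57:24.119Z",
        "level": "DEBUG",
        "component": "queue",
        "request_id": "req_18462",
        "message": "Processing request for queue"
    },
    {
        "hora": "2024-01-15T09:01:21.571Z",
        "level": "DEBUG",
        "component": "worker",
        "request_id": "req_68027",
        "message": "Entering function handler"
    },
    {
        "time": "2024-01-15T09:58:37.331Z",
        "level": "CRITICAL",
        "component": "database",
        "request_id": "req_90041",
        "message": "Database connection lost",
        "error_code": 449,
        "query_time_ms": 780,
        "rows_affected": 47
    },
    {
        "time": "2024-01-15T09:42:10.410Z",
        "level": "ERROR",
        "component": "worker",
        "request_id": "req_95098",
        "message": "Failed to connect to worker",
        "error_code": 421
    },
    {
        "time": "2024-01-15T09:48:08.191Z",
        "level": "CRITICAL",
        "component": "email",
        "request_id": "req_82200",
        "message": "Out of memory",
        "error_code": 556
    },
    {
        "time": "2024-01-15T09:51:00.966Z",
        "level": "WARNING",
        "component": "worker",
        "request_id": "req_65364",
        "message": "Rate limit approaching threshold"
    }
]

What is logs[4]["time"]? "2024-01-15T09:48:08.191Z"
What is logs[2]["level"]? "CRITICAL"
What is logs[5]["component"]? "worker"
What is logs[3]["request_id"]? "req_95098"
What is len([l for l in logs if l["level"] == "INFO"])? 0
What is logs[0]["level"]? "DEBUG"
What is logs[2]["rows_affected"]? 47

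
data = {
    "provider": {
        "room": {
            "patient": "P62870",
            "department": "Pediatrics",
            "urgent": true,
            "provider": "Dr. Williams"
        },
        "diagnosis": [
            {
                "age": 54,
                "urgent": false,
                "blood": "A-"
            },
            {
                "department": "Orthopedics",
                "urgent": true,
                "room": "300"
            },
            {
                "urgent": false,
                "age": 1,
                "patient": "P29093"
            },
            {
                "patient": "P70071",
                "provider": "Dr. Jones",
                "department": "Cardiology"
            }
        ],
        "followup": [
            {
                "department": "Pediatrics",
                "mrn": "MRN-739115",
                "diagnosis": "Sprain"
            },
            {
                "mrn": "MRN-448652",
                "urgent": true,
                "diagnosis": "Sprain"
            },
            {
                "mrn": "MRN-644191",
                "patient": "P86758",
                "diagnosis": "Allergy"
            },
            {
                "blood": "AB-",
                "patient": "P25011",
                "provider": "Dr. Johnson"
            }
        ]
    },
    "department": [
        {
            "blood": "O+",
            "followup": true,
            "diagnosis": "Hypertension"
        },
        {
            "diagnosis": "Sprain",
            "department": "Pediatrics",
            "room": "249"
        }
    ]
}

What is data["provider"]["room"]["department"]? "Pediatrics"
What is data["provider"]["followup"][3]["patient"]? "P25011"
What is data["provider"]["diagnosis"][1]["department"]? "Orthopedics"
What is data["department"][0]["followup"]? True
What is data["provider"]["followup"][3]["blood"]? "AB-"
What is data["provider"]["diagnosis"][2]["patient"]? "P29093"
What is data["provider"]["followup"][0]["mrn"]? "MRN-739115"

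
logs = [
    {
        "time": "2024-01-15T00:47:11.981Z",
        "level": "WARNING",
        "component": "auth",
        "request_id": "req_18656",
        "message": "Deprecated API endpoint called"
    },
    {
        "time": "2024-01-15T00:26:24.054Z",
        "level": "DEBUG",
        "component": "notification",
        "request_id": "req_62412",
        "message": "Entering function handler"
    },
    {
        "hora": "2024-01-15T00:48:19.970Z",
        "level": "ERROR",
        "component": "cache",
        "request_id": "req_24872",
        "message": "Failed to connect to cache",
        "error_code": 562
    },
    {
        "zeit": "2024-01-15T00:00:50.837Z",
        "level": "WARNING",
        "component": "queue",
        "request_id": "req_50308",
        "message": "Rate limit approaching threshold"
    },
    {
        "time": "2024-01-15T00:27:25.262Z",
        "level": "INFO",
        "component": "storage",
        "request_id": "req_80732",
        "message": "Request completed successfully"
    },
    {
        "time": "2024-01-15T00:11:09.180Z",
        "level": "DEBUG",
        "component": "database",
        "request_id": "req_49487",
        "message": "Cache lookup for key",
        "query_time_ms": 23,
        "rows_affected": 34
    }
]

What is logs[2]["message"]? "Failed to connect to cache"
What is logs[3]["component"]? "queue"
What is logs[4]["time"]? "2024-01-15T00:27:25.262Z"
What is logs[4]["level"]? "INFO"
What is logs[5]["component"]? "database"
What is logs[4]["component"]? "storage"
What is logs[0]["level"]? "WARNING"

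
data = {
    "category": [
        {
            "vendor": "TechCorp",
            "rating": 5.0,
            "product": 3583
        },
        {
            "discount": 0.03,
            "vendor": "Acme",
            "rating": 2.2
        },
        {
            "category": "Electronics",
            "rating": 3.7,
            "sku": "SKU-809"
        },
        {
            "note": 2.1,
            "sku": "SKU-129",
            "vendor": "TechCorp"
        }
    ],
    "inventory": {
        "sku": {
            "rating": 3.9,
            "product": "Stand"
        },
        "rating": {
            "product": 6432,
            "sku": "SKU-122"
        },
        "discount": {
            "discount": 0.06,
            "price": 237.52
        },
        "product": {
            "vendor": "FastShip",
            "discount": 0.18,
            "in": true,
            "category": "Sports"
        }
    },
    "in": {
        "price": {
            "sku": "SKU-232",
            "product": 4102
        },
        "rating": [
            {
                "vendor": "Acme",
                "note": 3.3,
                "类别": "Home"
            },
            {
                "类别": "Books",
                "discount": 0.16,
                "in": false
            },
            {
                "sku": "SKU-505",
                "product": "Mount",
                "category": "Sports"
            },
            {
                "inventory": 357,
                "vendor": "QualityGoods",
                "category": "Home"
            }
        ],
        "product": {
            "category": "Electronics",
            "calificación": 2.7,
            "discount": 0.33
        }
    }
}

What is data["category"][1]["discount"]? 0.03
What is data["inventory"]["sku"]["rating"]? 3.9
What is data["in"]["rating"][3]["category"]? "Home"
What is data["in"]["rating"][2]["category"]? "Sports"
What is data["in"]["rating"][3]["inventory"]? 357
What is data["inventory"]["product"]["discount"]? 0.18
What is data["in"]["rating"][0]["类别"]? "Home"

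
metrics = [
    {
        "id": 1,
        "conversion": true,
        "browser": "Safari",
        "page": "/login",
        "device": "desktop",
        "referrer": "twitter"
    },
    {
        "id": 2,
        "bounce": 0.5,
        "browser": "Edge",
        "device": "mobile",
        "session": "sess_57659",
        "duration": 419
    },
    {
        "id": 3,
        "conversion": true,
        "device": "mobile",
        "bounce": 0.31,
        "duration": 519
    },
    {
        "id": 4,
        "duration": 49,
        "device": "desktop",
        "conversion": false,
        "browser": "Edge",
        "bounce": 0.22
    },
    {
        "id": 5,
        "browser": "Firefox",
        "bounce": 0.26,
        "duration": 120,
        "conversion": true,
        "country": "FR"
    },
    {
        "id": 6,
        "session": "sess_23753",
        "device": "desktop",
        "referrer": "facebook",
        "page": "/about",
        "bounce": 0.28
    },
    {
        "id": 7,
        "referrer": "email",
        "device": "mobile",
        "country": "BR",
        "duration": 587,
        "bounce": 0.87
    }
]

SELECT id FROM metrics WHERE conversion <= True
[1, 3, 4, 5]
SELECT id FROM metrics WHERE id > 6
[7]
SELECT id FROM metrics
[1, 2, 3, 4, 5, 6, 7]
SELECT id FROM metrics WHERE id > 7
[]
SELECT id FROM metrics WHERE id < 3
[1, 2]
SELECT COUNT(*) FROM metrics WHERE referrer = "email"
1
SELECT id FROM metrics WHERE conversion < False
[]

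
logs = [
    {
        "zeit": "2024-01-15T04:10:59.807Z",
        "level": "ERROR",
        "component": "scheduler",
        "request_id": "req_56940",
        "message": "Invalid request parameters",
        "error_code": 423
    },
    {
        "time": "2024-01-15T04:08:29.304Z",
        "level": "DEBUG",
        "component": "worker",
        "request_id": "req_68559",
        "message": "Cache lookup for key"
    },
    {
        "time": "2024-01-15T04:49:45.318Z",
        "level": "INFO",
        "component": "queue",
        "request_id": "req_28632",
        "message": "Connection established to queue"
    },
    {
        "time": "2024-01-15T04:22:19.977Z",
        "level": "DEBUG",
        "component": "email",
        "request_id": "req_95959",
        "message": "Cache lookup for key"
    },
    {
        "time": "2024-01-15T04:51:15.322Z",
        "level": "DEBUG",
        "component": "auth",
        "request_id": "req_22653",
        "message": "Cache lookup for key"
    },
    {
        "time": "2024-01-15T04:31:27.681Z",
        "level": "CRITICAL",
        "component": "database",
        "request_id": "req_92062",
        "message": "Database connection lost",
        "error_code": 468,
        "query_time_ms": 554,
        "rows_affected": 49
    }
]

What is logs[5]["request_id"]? "req_92062"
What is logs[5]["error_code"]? 468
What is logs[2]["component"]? "queue"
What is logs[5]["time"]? "2024-01-15T04:31:27.681Z"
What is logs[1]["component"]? "worker"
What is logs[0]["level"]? "ERROR"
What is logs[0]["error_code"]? 423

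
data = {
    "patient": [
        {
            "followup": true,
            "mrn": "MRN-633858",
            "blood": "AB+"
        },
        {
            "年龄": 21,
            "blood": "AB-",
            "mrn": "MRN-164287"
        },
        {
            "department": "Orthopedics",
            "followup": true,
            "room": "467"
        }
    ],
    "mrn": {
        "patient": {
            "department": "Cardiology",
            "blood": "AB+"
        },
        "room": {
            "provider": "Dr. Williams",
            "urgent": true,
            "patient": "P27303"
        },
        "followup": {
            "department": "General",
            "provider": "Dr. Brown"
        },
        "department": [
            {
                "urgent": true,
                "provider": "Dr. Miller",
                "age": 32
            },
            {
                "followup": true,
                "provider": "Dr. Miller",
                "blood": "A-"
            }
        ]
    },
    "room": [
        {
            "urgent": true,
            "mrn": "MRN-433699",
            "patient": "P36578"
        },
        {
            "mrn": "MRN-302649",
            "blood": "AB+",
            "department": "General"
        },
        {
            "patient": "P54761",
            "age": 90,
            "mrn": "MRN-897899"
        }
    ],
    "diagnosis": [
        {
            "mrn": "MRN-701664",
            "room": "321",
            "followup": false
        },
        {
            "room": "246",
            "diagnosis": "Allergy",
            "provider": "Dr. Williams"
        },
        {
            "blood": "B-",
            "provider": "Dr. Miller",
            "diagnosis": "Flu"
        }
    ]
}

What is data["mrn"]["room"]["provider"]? "Dr. Williams"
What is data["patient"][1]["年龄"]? 21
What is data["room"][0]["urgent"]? True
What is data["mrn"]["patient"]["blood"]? "AB+"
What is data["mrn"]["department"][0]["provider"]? "Dr. Miller"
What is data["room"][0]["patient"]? "P36578"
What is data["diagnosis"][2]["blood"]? "B-"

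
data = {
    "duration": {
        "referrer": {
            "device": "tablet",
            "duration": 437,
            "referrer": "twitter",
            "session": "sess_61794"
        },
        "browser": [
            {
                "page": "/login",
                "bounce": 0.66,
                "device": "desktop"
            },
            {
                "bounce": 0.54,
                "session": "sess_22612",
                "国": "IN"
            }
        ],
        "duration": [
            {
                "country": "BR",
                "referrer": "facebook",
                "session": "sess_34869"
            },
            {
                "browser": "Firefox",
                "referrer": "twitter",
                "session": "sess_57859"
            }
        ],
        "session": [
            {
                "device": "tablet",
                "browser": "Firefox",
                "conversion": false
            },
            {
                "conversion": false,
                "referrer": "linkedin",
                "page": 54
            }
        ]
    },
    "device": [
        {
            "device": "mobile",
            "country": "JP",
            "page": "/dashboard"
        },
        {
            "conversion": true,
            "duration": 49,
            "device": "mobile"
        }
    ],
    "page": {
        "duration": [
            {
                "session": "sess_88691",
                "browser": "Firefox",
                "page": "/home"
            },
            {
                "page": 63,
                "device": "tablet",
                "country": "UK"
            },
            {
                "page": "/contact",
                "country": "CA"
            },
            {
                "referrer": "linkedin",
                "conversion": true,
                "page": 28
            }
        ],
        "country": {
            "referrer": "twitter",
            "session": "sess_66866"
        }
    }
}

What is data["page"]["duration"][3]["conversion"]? True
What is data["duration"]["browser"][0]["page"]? "/login"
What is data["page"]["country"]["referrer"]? "twitter"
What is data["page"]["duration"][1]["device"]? "tablet"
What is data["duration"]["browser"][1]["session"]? "sess_22612"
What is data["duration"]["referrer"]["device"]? "tablet"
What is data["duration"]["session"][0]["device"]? "tablet"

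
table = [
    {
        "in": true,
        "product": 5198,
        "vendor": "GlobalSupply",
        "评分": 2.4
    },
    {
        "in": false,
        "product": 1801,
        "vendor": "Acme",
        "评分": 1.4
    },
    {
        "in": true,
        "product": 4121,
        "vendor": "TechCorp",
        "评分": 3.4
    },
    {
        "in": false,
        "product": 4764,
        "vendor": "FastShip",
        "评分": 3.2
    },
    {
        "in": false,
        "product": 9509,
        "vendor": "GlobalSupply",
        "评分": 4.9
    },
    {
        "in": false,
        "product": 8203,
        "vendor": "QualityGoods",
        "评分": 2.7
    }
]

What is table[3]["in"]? False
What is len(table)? 6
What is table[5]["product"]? 8203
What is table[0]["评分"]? 2.4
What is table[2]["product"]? 4121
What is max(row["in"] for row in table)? True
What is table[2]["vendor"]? "TechCorp"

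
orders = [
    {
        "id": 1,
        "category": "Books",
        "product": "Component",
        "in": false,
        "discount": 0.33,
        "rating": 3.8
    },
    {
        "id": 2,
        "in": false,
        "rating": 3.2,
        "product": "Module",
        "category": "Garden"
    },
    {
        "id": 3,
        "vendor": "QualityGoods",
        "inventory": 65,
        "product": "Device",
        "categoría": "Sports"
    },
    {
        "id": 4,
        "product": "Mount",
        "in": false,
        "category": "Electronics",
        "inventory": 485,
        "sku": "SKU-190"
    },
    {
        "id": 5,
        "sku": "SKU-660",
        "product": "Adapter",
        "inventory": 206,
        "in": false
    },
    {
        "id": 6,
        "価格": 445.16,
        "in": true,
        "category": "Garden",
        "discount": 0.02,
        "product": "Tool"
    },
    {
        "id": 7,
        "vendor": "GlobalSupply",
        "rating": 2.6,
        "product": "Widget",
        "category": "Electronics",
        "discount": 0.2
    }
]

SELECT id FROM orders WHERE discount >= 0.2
[1, 7]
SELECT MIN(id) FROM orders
1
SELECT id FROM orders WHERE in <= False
[1, 2, 4, 5]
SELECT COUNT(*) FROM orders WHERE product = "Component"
1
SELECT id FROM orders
[1, 2, 3, 4, 5, 6, 7]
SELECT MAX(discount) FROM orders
0.33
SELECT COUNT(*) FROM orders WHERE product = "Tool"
1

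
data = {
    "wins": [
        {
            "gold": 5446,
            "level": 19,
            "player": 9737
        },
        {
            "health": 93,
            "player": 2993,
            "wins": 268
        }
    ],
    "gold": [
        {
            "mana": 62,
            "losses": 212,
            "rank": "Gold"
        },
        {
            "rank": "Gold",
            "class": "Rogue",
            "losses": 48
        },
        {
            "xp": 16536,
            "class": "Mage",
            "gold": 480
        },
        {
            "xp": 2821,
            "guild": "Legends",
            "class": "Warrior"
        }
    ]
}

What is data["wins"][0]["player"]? 9737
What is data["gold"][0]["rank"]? "Gold"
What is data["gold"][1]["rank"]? "Gold"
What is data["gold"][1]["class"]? "Rogue"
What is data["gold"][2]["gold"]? 480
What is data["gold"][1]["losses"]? 48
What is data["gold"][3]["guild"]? "Legends"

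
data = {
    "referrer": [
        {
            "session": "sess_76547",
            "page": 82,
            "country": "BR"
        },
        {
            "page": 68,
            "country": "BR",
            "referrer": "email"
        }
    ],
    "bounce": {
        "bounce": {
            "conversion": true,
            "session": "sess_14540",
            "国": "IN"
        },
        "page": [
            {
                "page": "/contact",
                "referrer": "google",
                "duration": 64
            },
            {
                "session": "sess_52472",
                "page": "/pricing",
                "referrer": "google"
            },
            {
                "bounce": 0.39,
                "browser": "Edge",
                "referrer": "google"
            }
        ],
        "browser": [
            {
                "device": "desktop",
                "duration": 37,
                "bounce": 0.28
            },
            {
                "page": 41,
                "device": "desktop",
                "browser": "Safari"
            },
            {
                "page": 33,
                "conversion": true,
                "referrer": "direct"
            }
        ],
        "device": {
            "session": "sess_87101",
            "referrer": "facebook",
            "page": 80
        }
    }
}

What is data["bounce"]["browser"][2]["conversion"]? True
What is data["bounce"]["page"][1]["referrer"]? "google"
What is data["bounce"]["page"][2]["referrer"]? "google"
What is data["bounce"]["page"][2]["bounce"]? 0.39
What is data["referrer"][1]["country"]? "BR"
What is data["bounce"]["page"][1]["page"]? "/pricing"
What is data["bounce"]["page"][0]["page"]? "/contact"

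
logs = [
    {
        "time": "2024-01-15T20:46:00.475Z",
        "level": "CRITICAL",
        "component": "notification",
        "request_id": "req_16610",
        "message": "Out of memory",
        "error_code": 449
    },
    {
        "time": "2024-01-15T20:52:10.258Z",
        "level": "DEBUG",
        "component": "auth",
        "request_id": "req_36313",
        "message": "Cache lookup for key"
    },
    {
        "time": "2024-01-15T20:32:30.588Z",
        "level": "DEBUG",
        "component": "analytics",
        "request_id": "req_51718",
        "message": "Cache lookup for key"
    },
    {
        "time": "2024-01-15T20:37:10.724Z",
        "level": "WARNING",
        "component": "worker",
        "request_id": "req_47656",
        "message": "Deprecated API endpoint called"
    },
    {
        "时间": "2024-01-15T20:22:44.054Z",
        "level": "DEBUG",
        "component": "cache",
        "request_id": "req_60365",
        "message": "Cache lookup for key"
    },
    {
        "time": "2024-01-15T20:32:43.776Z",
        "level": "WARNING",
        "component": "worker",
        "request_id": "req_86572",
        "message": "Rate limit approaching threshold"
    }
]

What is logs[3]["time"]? "2024-01-15T20:37:10.724Z"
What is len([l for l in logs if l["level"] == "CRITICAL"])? 1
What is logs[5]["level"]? "WARNING"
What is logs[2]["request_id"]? "req_51718"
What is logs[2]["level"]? "DEBUG"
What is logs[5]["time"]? "2024-01-15T20:32:43.776Z"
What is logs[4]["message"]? "Cache lookup for key"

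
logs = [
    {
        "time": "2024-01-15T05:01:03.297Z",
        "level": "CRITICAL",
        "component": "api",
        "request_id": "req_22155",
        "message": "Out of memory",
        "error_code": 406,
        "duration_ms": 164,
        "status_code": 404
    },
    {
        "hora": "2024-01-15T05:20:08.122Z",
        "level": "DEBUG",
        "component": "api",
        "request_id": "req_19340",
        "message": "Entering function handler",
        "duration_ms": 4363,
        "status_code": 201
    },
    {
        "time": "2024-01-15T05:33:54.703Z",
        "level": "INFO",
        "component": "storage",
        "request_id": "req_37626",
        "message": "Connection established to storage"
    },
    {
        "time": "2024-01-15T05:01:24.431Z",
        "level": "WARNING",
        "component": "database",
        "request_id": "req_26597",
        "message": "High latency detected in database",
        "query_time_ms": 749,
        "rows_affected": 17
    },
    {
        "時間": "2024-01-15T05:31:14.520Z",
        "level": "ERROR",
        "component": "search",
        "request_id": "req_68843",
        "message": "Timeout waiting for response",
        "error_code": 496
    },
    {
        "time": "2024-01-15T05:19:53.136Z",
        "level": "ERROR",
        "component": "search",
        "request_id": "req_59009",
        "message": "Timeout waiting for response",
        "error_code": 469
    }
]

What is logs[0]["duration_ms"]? 164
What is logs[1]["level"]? "DEBUG"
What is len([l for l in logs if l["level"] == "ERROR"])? 2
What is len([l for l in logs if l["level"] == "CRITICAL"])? 1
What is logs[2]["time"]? "2024-01-15T05:33:54.703Z"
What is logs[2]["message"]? "Connection established to storage"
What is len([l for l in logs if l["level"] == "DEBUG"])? 1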